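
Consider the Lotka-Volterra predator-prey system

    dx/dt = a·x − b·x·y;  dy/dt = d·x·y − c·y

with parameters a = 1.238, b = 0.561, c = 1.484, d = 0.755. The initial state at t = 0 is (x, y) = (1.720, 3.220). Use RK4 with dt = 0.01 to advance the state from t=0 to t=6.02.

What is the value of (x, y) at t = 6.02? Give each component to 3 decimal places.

t=0.000: state=(1.720, 3.220)
step 1 (dt=0.01): k1=(-0.978, -0.597), k2=(-0.972, -0.608), k3=(-0.972, -0.608), k4=(-0.966, -0.619); state += dt/6·(k1+2k2+2k3+k4)
t=0.010: state=(1.710, 3.214)
t=0.020: state=(1.701, 3.208)
t=0.030: state=(1.691, 3.201)
continuing one RK4 step at a time; state shown every 20 steps (Δt=0.2):
t=0.200: state=(1.548, 3.061)
t=0.400: state=(1.423, 2.845)
t=0.600: state=(1.343, 2.604)
t=0.800: state=(1.302, 2.362)
t=1.000: state=(1.296, 2.135)
t=1.200: state=(1.322, 1.932)
t=1.400: state=(1.377, 1.760)
t=1.600: state=(1.459, 1.620)
t=1.800: state=(1.568, 1.513)
t=2.000: state=(1.703, 1.439)
t=2.200: state=(1.861, 1.399)
t=2.400: state=(2.039, 1.395)
t=2.600: state=(2.230, 1.431)
t=2.800: state=(2.422, 1.511)
t=3.000: state=(2.601, 1.642)
t=3.200: state=(2.744, 1.828)
t=3.400: state=(2.826, 2.071)
t=3.600: state=(2.824, 2.360)
t=3.800: state=(2.728, 2.671)
t=4.000: state=(2.547, 2.959)
t=4.200: state=(2.311, 3.175)
t=4.400: state=(2.058, 3.281)
t=4.600: state=(1.824, 3.268)
t=4.800: state=(1.629, 3.150)
t=5.000: state=(1.480, 2.959)
t=5.200: state=(1.378, 2.727)
t=5.400: state=(1.318, 2.483)
t=5.600: state=(1.295, 2.246)
t=5.800: state=(1.305, 2.031)
t=6.000: state=(1.345, 1.843)
t=6.020: state=(1.351, 1.826)

(x, y) = (1.351, 1.826)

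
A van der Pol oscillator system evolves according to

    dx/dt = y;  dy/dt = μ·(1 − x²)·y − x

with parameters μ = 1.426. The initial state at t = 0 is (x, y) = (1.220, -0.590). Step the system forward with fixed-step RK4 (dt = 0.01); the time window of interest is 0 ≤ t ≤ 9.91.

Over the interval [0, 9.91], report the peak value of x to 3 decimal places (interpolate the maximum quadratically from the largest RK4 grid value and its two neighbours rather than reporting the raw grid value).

max x = 2.014

t=0.000: state=(1.220, -0.590)
step 1 (dt=0.01): k1=(-0.590, -0.809), k2=(-0.594, -0.809), k3=(-0.594, -0.809), k4=(-0.598, -0.810); state += dt/6·(k1+2k2+2k3+k4)
t=0.010: state=(1.214, -0.598)
t=0.020: state=(1.208, -0.606)
t=0.030: state=(1.202, -0.614)
continuing one RK4 step at a time; state shown every 50 steps (Δt=0.5):
t=0.500: state=(0.813, -1.081)
t=1.000: state=(0.041, -2.162)
t=1.500: state=(-1.331, -2.690)
t=2.000: state=(-1.981, -0.157)
t=2.500: state=(-1.875, 0.408)
t=3.000: state=(-1.631, 0.562)
t=3.500: state=(-1.305, 0.760)
t=4.000: state=(-0.833, 1.194)
t=4.500: state=(0.009, 2.350)
t=5.000: state=(1.447, 2.605)
t=5.500: state=(2.014, 0.053)
t=6.000: state=(1.886, -0.420)
t=6.500: state=(1.639, -0.562)
t=7.000: state=(1.315, -0.754)
t=7.500: state=(0.848, -1.179)
t=8.000: state=(0.020, -2.310)
t=8.500: state=(-1.415, -2.671)
t=9.000: state=(-2.013, -0.081)
t=9.500: state=(-1.891, 0.415)
t=9.910: state=(-1.695, 0.533)
largest grid value and its neighbours: x(5.510)=2.01399, x(5.520)=2.01419, x(5.530)=2.01419
parabola through these three points peaks at t≈5.525 with x≈2.01422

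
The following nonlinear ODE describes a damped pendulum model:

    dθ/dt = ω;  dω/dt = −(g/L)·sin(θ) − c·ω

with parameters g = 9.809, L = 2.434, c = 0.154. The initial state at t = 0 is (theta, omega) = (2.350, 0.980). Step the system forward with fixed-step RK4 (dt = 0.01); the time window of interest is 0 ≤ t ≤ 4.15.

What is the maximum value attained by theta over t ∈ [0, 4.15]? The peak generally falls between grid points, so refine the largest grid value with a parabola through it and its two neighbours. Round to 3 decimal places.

t=0.000: state=(2.350, 0.980)
step 1 (dt=0.01): k1=(0.980, -3.018), k2=(0.965, -3.002), k3=(0.965, -3.002), k4=(0.950, -2.986); state += dt/6·(k1+2k2+2k3+k4)
t=0.010: state=(2.360, 0.950)
t=0.020: state=(2.369, 0.920)
t=0.030: state=(2.378, 0.891)
continuing one RK4 step at a time; state shown every 20 steps (Δt=0.2):
t=0.200: state=(2.490, 0.432)
t=0.400: state=(2.527, -0.046)
t=0.600: state=(2.472, -0.515)
t=0.800: state=(2.318, -1.033)
t=1.000: state=(2.053, -1.643)
t=1.200: state=(1.655, -2.348)
t=1.400: state=(1.113, -3.049)
t=1.600: state=(0.451, -3.509)
t=1.800: state=(-0.257, -3.476)
t=2.000: state=(-0.905, -2.935)
t=2.200: state=(-1.413, -2.122)
t=2.400: state=(-1.752, -1.268)
t=2.600: state=(-1.924, -0.468)
t=2.800: state=(-1.942, 0.285)
t=3.000: state=(-1.811, 1.030)
t=3.200: state=(-1.529, 1.784)
t=3.400: state=(-1.100, 2.494)
t=3.600: state=(-0.545, 2.997)
t=3.800: state=(0.071, 3.089)
t=4.000: state=(0.658, 2.711)
t=4.150: state=(1.029, 2.202)
largest grid value and its neighbours: theta(0.370)=2.52780, theta(0.380)=2.52792, theta(0.390)=2.52782
parabola through these three points peaks at t≈0.380 with theta≈2.52792

max theta = 2.528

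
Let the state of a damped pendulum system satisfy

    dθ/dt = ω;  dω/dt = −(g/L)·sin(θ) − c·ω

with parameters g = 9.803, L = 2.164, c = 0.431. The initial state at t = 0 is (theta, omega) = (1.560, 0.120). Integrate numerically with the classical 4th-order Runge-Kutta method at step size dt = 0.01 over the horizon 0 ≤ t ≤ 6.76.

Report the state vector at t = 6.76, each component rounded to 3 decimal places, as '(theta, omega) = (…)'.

t=0.000: state=(1.560, 0.120)
step 1 (dt=0.01): k1=(0.120, -4.581), k2=(0.097, -4.572), k3=(0.097, -4.572), k4=(0.074, -4.562); state += dt/6·(k1+2k2+2k3+k4)
t=0.010: state=(1.561, 0.074)
t=0.020: state=(1.561, 0.029)
t=0.030: state=(1.562, -0.017)
continuing one RK4 step at a time; state shown every 25 steps (Δt=0.25):
t=0.250: state=(1.452, -0.964)
t=0.500: state=(1.090, -1.891)
t=0.750: state=(0.535, -2.473)
t=1.000: state=(-0.094, -2.444)
t=1.250: state=(-0.635, -1.798)
t=1.500: state=(-0.967, -0.830)
t=1.750: state=(-1.047, 0.174)
t=2.000: state=(-0.890, 1.050)
t=2.250: state=(-0.545, 1.653)
t=2.500: state=(-0.100, 1.821)
t=2.750: state=(0.325, 1.505)
t=3.000: state=(0.623, 0.847)
t=3.250: state=(0.739, 0.071)
t=3.500: state=(0.664, -0.641)
t=3.750: state=(0.436, -1.143)
t=4.000: state=(0.120, -1.320)
t=4.250: state=(-0.194, -1.139)
t=4.500: state=(-0.426, -0.684)
t=4.750: state=(-0.526, -0.110)
t=5.000: state=(-0.484, 0.431)
t=5.250: state=(-0.324, 0.815)
t=5.500: state=(-0.097, 0.956)
t=5.750: state=(0.132, 0.835)
t=6.000: state=(0.303, 0.509)
t=6.250: state=(0.379, 0.088)
t=6.500: state=(0.349, -0.311)
t=6.750: state=(0.233, -0.592)
t=6.760: state=(0.227, -0.600)

(theta, omega) = (0.227, -0.600)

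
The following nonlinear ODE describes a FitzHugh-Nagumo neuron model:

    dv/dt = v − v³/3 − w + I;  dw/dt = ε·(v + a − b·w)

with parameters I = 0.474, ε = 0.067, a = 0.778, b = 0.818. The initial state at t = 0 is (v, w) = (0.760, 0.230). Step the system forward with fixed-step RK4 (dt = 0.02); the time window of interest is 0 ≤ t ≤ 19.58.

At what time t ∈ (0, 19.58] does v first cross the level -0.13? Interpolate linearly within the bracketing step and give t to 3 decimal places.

t=0.000: state=(0.760, 0.230)
step 1 (dt=0.02): k1=(0.858, 0.090), k2=(0.860, 0.091), k3=(0.860, 0.091), k4=(0.863, 0.091); state += dt/6·(k1+2k2+2k3+k4)
t=0.020: state=(0.777, 0.232)
t=0.040: state=(0.795, 0.234)
t=0.060: state=(0.812, 0.236)
continuing one RK4 step at a time; state shown every 50 steps (Δt=1):
t=1.000: state=(1.524, 0.345)
t=2.000: state=(1.717, 0.486)
t=3.000: state=(1.685, 0.622)
t=4.000: state=(1.620, 0.747)
t=5.000: state=(1.547, 0.861)
t=6.000: state=(1.470, 0.965)
t=7.000: state=(1.388, 1.057)
t=8.000: state=(1.297, 1.139)
t=9.000: state=(1.195, 1.210)
t=10.000: state=(1.074, 1.270)
t=11.000: state=(0.917, 1.318)
t=12.000: state=(0.683, 1.352)
t=13.000: state=(0.242, 1.362)
t=13.440: state=(-0.114, 1.355)
next step: t=13.460: state=(-0.134, 1.354) — v has crossed -0.13
linear interpolation between t=13.440 (-0.11397) and t=13.460 (-0.13404) → t≈13.456

t = 13.456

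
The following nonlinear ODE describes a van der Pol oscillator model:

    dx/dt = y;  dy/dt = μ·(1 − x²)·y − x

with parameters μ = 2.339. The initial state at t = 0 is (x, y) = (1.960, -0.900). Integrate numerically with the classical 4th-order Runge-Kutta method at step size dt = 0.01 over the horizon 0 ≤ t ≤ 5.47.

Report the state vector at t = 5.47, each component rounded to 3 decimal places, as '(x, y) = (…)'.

t=0.000: state=(1.960, -0.900)
step 1 (dt=0.01): k1=(-0.900, 4.022), k2=(-0.880, 3.856), k3=(-0.881, 3.863), k4=(-0.861, 3.705); state += dt/6·(k1+2k2+2k3+k4)
t=0.010: state=(1.951, -0.861)
t=0.020: state=(1.943, -0.826)
t=0.030: state=(1.935, -0.793)
continuing one RK4 step at a time; state shown every 20 steps (Δt=0.2):
t=0.200: state=(1.831, -0.493)
t=0.400: state=(1.743, -0.402)
t=0.600: state=(1.665, -0.392)
t=0.800: state=(1.585, -0.411)
t=1.000: state=(1.499, -0.444)
t=1.200: state=(1.406, -0.492)
t=1.400: state=(1.301, -0.559)
t=1.600: state=(1.181, -0.655)
t=1.800: state=(1.036, -0.799)
t=2.000: state=(0.855, -1.033)
t=2.200: state=(0.612, -1.441)
t=2.400: state=(0.256, -2.198)
t=2.600: state=(-0.304, -3.471)
t=2.800: state=(-1.103, -4.177)
t=3.000: state=(-1.770, -2.165)
t=3.200: state=(-2.000, -0.407)
t=3.400: state=(-2.017, 0.117)
t=3.600: state=(-1.978, 0.245)
t=3.800: state=(-1.925, 0.284)
t=4.000: state=(-1.866, 0.305)
t=4.200: state=(-1.803, 0.324)
t=4.400: state=(-1.736, 0.345)
t=4.600: state=(-1.665, 0.369)
t=4.800: state=(-1.588, 0.399)
t=5.000: state=(-1.504, 0.437)
t=5.200: state=(-1.412, 0.486)
t=5.400: state=(-1.309, 0.552)
t=5.470: state=(-1.269, 0.581)

(x, y) = (-1.269, 0.581)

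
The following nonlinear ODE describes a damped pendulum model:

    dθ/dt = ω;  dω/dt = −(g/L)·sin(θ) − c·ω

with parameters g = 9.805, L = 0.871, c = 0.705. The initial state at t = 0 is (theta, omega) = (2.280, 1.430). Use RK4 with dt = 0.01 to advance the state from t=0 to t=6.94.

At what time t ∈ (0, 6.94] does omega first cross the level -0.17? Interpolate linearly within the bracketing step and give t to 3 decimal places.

t = 0.192

t=0.000: state=(2.280, 1.430)
step 1 (dt=0.01): k1=(1.430, -9.551), k2=(1.382, -9.465), k3=(1.383, -9.467), k4=(1.335, -9.382); state += dt/6·(k1+2k2+2k3+k4)
t=0.010: state=(2.294, 1.335)
t=0.020: state=(2.307, 1.242)
t=0.030: state=(2.319, 1.151)
t=0.190: state=(2.395, -0.153)
next step: t=0.200: state=(2.393, -0.228) — omega has crossed -0.17
linear interpolation between t=0.190 (-0.15308) and t=0.200 (-0.22824) → t≈0.192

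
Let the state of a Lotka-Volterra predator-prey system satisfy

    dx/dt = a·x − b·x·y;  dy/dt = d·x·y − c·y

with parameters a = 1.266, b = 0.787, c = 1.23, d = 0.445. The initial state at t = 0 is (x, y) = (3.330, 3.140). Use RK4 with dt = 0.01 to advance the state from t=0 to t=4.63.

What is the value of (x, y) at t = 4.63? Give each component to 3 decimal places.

(x, y) = (5.496, 1.828)

t=0.000: state=(3.330, 3.140)
step 1 (dt=0.01): k1=(-4.013, 0.791), k2=(-3.999, 0.764), k3=(-3.999, 0.764), k4=(-3.985, 0.737); state += dt/6·(k1+2k2+2k3+k4)
t=0.010: state=(3.290, 3.148)
t=0.020: state=(3.250, 3.155)
t=0.030: state=(3.211, 3.161)
continuing one RK4 step at a time; state shown every 20 steps (Δt=0.2):
t=0.200: state=(2.599, 3.193)
t=0.400: state=(2.042, 3.065)
t=0.600: state=(1.653, 2.822)
t=0.800: state=(1.398, 2.525)
t=1.000: state=(1.239, 2.219)
t=1.200: state=(1.152, 1.929)
t=1.400: state=(1.119, 1.668)
t=1.600: state=(1.129, 1.441)
t=1.800: state=(1.177, 1.248)
t=2.000: state=(1.262, 1.088)
t=2.200: state=(1.385, 0.957)
t=2.400: state=(1.548, 0.852)
t=2.600: state=(1.755, 0.771)
t=2.800: state=(2.012, 0.713)
t=3.000: state=(2.324, 0.676)
t=3.200: state=(2.696, 0.660)
t=3.400: state=(3.129, 0.669)
t=3.600: state=(3.619, 0.706)
t=3.800: state=(4.149, 0.780)
t=4.000: state=(4.685, 0.904)
t=4.200: state=(5.162, 1.096)
t=4.400: state=(5.480, 1.378)
t=4.600: state=(5.520, 1.762)
t=4.630: state=(5.496, 1.828)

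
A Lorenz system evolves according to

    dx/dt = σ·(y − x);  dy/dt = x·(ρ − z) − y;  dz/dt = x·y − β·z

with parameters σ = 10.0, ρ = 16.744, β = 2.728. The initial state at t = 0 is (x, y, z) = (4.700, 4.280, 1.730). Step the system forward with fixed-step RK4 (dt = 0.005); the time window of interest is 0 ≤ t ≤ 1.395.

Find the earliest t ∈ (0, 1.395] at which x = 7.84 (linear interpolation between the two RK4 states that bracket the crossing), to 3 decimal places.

t=0.000: state=(4.700, 4.280, 1.730)
step 1 (dt=0.005): k1=(-4.200, 66.286, 15.397), k2=(-2.438, 65.782, 16.024), k3=(-2.495, 65.842, 16.033), k4=(-0.783, 65.394, 16.668); state += dt/6·(k1+2k2+2k3+k4)
t=0.005: state=(4.688, 4.609, 1.810)
t=0.010: state=(4.692, 4.934, 1.897)
t=0.015: state=(4.712, 5.257, 1.990)
continuing one RK4 step at a time; state shown every 10 steps (Δt=0.05):
t=0.050: state=(5.223, 7.502, 2.862)
t=0.100: state=(6.829, 10.865, 5.088)
t=0.120: state=(7.689, 12.228, 6.451)
next step: t=0.125: state=(7.919, 12.560, 6.844) — x has crossed 7.84
linear interpolation between t=0.120 (7.68918) and t=0.125 (7.91871) → t≈0.123

t = 0.123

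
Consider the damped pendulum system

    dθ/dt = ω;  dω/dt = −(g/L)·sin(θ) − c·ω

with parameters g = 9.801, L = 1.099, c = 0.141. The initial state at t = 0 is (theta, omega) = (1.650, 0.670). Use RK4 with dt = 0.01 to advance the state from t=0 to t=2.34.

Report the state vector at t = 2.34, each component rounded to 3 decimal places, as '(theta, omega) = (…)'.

t=0.000: state=(1.650, 0.670)
step 1 (dt=0.01): k1=(0.670, -8.985), k2=(0.625, -8.976), k3=(0.625, -8.976), k4=(0.580, -8.967); state += dt/6·(k1+2k2+2k3+k4)
t=0.010: state=(1.656, 0.580)
t=0.020: state=(1.662, 0.491)
t=0.030: state=(1.666, 0.401)
continuing one RK4 step at a time; state shown every 10 steps (Δt=0.1):
t=0.100: state=(1.672, -0.221)
t=0.200: state=(1.606, -1.100)
t=0.300: state=(1.453, -1.969)
t=0.400: state=(1.214, -2.802)
t=0.500: state=(0.896, -3.532)
t=0.600: state=(0.514, -4.055)
t=0.700: state=(0.095, -4.263)
t=0.800: state=(-0.326, -4.101)
t=0.900: state=(-0.714, -3.602)
t=1.000: state=(-1.039, -2.871)
t=1.100: state=(-1.284, -2.018)
t=1.200: state=(-1.441, -1.123)
t=1.300: state=(-1.508, -0.225)
t=1.400: state=(-1.486, 0.662)
t=1.500: state=(-1.377, 1.530)
t=1.600: state=(-1.182, 2.357)
t=1.700: state=(-0.908, 3.090)
t=1.800: state=(-0.570, 3.643)
t=1.900: state=(-0.189, 3.920)
t=2.000: state=(0.203, 3.858)
t=2.100: state=(0.572, 3.468)
t=2.200: state=(0.888, 2.828)
t=2.300: state=(1.132, 2.037)
t=2.340: state=(1.207, 1.698)

(theta, omega) = (1.207, 1.698)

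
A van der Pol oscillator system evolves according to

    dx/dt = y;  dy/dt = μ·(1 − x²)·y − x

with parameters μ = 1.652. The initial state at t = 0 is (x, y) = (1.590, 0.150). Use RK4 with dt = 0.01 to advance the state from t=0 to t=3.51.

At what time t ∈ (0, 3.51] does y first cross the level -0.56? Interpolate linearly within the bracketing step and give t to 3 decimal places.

t=0.000: state=(1.590, 0.150)
step 1 (dt=0.01): k1=(0.150, -1.969), k2=(0.140, -1.945), k3=(0.140, -1.945), k4=(0.131, -1.922); state += dt/6·(k1+2k2+2k3+k4)
t=0.010: state=(1.591, 0.131)
t=0.020: state=(1.593, 0.112)
t=0.030: state=(1.594, 0.093)
continuing one RK4 step at a time; state shown every 20 steps (Δt=0.2):
t=0.200: state=(1.586, -0.160)
t=0.400: state=(1.534, -0.349)
t=0.600: state=(1.451, -0.478)
t=0.740: state=(1.378, -0.557)
next step: t=0.750: state=(1.373, -0.562) — y has crossed -0.56
linear interpolation between t=0.740 (-0.55667) and t=0.750 (-0.56218) → t≈0.746

t = 0.746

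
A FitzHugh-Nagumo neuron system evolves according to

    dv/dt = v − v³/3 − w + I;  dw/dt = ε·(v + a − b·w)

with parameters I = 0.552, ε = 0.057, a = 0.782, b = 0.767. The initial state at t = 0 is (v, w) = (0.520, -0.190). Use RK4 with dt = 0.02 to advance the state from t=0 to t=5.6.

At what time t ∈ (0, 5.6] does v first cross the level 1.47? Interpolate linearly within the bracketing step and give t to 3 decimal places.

t = 0.735

t=0.000: state=(0.520, -0.190)
step 1 (dt=0.02): k1=(1.215, 0.083), k2=(1.223, 0.083), k3=(1.223, 0.083), k4=(1.231, 0.084); state += dt/6·(k1+2k2+2k3+k4)
t=0.020: state=(0.544, -0.188)
t=0.040: state=(0.569, -0.187)
t=0.060: state=(0.594, -0.185)
continuing one RK4 step at a time; state shown every 10 steps (Δt=0.2):
t=0.200: state=(0.777, -0.172)
t=0.400: state=(1.051, -0.151)
t=0.600: state=(1.314, -0.128)
t=0.720: state=(1.454, -0.112)
next step: t=0.740: state=(1.476, -0.110) — v has crossed 1.47
linear interpolation between t=0.720 (1.45412) and t=0.740 (1.47572) → t≈0.735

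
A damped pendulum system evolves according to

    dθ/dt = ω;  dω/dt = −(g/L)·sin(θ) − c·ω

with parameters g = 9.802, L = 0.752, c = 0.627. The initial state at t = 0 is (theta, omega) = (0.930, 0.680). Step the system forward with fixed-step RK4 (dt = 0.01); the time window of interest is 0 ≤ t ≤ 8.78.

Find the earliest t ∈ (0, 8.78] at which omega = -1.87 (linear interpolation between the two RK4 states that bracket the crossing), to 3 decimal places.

t = 0.261

t=0.000: state=(0.930, 0.680)
step 1 (dt=0.01): k1=(0.680, -10.875), k2=(0.626, -10.867), k3=(0.626, -10.865), k4=(0.571, -10.856); state += dt/6·(k1+2k2+2k3+k4)
t=0.010: state=(0.936, 0.571)
t=0.020: state=(0.941, 0.463)
t=0.030: state=(0.946, 0.355)
t=0.260: state=(0.759, -1.863)
next step: t=0.270: state=(0.740, -1.940) — omega has crossed -1.87
linear interpolation between t=0.260 (-1.86341) and t=0.270 (-1.94028) → t≈0.261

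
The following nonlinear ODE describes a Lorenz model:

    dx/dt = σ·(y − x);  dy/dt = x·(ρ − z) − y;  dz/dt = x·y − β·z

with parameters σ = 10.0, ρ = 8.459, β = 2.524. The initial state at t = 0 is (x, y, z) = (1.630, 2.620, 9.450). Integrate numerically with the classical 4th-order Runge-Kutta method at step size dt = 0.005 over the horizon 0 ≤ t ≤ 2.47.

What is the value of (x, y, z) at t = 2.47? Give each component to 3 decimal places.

t=0.000: state=(1.630, 2.620, 9.450)
step 1 (dt=0.005): k1=(9.900, -4.235, -19.581), k2=(9.547, -4.168, -19.410), k3=(9.557, -4.168, -19.413), k4=(9.214, -4.099, -19.246); state += dt/6·(k1+2k2+2k3+k4)
t=0.005: state=(1.678, 2.599, 9.353)
t=0.010: state=(1.722, 2.579, 9.258)
t=0.015: state=(1.764, 2.560, 9.164)
continuing one RK4 step at a time; state shown every 20 steps (Δt=0.1):
t=0.100: state=(2.142, 2.360, 7.766)
t=0.200: state=(2.289, 2.426, 6.500)
t=0.300: state=(2.483, 2.751, 5.592)
t=0.400: state=(2.840, 3.290, 5.053)
t=0.500: state=(3.382, 4.012, 4.932)
t=0.600: state=(4.080, 4.828, 5.301)
t=0.700: state=(4.825, 5.531, 6.183)
t=0.800: state=(5.405, 5.814, 7.412)
t=0.900: state=(5.575, 5.491, 8.544)
t=1.000: state=(5.259, 4.747, 9.105)
t=1.100: state=(4.650, 3.996, 8.978)
t=1.200: state=(4.042, 3.511, 8.397)
t=1.300: state=(3.626, 3.331, 7.666)
t=1.400: state=(3.453, 3.396, 6.996)
t=1.500: state=(3.500, 3.643, 6.510)
t=1.600: state=(3.722, 4.013, 6.277)
t=1.700: state=(4.061, 4.436, 6.334)
t=1.800: state=(4.443, 4.813, 6.669)
t=1.900: state=(4.766, 5.026, 7.200)
t=2.000: state=(4.932, 4.995, 7.759)
t=2.100: state=(4.889, 4.745, 8.153)
t=2.200: state=(4.670, 4.395, 8.266)
t=2.300: state=(4.378, 4.086, 8.111)
t=2.400: state=(4.117, 3.899, 7.790)
t=2.470: state=(3.992, 3.854, 7.534)

(x, y, z) = (3.992, 3.854, 7.534)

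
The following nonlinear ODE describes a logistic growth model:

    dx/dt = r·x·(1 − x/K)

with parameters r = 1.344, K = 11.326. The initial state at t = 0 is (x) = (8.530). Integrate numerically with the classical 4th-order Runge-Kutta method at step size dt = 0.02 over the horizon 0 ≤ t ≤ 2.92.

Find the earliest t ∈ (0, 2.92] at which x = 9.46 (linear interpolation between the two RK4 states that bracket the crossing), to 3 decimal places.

t=0.000: state=(8.530)
step 1 (dt=0.02): k1=(2.830), k2=(2.811), k3=(2.811), k4=(2.792); state += dt/6·(k1+2k2+2k3+k4)
t=0.020: state=(8.586)
t=0.040: state=(8.642)
t=0.060: state=(8.696)
continuing one RK4 step at a time; state shown every 5 steps (Δt=0.1):
t=0.100: state=(8.803)
t=0.200: state=(9.057)
t=0.300: state=(9.291)
t=0.360: state=(9.422)
next step: t=0.380: state=(9.464) — x has crossed 9.46
linear interpolation between t=0.360 (9.42224) and t=0.380 (9.46443) → t≈0.378

t = 0.378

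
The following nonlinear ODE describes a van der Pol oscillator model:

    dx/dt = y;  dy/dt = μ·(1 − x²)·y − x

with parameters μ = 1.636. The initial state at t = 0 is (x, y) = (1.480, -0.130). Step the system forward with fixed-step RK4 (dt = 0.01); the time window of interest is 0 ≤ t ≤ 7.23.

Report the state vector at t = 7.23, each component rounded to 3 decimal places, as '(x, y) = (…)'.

t=0.000: state=(1.480, -0.130)
step 1 (dt=0.01): k1=(-0.130, -1.227), k2=(-0.136, -1.215), k3=(-0.136, -1.215), k4=(-0.142, -1.203); state += dt/6·(k1+2k2+2k3+k4)
t=0.010: state=(1.479, -0.142)
t=0.020: state=(1.477, -0.154)
t=0.030: state=(1.476, -0.166)
continuing one RK4 step at a time; state shown every 25 steps (Δt=0.25):
t=0.250: state=(1.415, -0.376)
t=0.500: state=(1.298, -0.555)
t=0.750: state=(1.137, -0.733)
t=1.000: state=(0.926, -0.969)
t=1.250: state=(0.641, -1.343)
t=1.500: state=(0.232, -1.988)
t=1.750: state=(-0.381, -2.941)
t=2.000: state=(-1.184, -3.185)
t=2.250: state=(-1.798, -1.544)
t=2.500: state=(-1.995, -0.224)
t=2.750: state=(-1.984, 0.223)
t=3.000: state=(-1.908, 0.363)
t=3.250: state=(-1.809, 0.428)
t=3.500: state=(-1.695, 0.481)
t=3.750: state=(-1.567, 0.542)
t=4.000: state=(-1.422, 0.623)
t=4.250: state=(-1.253, 0.739)
t=4.500: state=(-1.047, 0.918)
t=4.750: state=(-0.784, 1.215)
t=5.000: state=(-0.421, 1.741)
t=5.250: state=(0.117, 2.622)
t=5.500: state=(0.887, 3.380)
t=5.750: state=(1.638, 2.270)
t=6.000: state=(1.974, 0.564)
t=6.250: state=(2.012, -0.124)
t=6.500: state=(1.951, -0.327)
t=6.750: state=(1.858, -0.405)
t=7.000: state=(1.750, -0.458)
t=7.230: state=(1.639, -0.508)

(x, y) = (1.639, -0.508)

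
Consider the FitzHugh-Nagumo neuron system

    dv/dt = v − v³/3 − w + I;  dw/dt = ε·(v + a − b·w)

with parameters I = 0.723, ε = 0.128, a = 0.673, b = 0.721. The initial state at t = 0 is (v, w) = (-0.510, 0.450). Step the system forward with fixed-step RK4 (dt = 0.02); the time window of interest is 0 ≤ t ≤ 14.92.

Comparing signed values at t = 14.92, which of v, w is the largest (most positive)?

largest component: v

t=0.000: state=(-0.510, 0.450)
step 1 (dt=0.02): k1=(-0.193, -0.021), k2=(-0.194, -0.021), k3=(-0.194, -0.021), k4=(-0.195, -0.021); state += dt/6·(k1+2k2+2k3+k4)
t=0.020: state=(-0.514, 0.450)
t=0.040: state=(-0.518, 0.449)
t=0.060: state=(-0.522, 0.449)
continuing one RK4 step at a time; state shown every 25 steps (Δt=0.5):
t=0.500: state=(-0.622, 0.437)
t=1.000: state=(-0.764, 0.416)
t=1.500: state=(-0.924, 0.386)
t=2.000: state=(-1.079, 0.348)
t=2.500: state=(-1.202, 0.303)
t=3.000: state=(-1.280, 0.254)
t=3.500: state=(-1.316, 0.203)
t=4.000: state=(-1.320, 0.153)
t=4.500: state=(-1.303, 0.106)
t=5.000: state=(-1.271, 0.063)
t=5.500: state=(-1.230, 0.024)
t=6.000: state=(-1.182, -0.010)
t=6.500: state=(-1.128, -0.040)
t=7.000: state=(-1.068, -0.065)
t=7.500: state=(-1.002, -0.085)
t=8.000: state=(-0.927, -0.099)
t=8.500: state=(-0.840, -0.108)
t=9.000: state=(-0.736, -0.110)
t=9.500: state=(-0.605, -0.105)
t=10.000: state=(-0.431, -0.091)
t=10.500: state=(-0.182, -0.065)
t=11.000: state=(0.199, -0.020)
t=11.500: state=(0.764, 0.053)
t=12.000: state=(1.385, 0.160)
t=12.500: state=(1.747, 0.295)
t=13.000: state=(1.842, 0.437)
t=13.500: state=(1.831, 0.574)
t=14.000: state=(1.788, 0.704)
t=14.500: state=(1.736, 0.824)
t=14.920: state=(1.689, 0.919)
compare at T: v=1.689, w=0.919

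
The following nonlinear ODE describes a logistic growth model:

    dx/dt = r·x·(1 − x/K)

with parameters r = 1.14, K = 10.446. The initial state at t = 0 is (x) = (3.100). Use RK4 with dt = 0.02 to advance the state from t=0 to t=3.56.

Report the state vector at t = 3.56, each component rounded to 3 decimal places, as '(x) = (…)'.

t=0.000: state=(3.100)
step 1 (dt=0.02): k1=(2.485), k2=(2.497), k3=(2.497), k4=(2.508); state += dt/6·(k1+2k2+2k3+k4)
t=0.020: state=(3.150)
t=0.040: state=(3.200)
t=0.060: state=(3.251)
continuing one RK4 step at a time; state shown every 10 steps (Δt=0.2):
t=0.200: state=(3.619)
t=0.400: state=(4.175)
t=0.600: state=(4.757)
t=0.800: state=(5.352)
t=1.000: state=(5.942)
t=1.200: state=(6.515)
t=1.400: state=(7.056)
t=1.600: state=(7.556)
t=1.800: state=(8.008)
t=2.000: state=(8.408)
t=2.200: state=(8.756)
t=2.400: state=(9.055)
t=2.600: state=(9.308)
t=2.800: state=(9.519)
t=3.000: state=(9.695)
t=3.200: state=(9.839)
t=3.400: state=(9.957)
t=3.560: state=(10.035)

(x) = (10.035)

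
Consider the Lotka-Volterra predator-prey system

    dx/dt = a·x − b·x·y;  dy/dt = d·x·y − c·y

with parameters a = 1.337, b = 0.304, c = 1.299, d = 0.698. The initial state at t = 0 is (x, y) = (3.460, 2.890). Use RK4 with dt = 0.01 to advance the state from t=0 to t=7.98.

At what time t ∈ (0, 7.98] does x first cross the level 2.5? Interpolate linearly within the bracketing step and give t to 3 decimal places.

t = 0.975

t=0.000: state=(3.460, 2.890)
step 1 (dt=0.01): k1=(1.586, 3.225), k2=(1.573, 3.260), k3=(1.573, 3.260), k4=(1.559, 3.294); state += dt/6·(k1+2k2+2k3+k4)
t=0.010: state=(3.476, 2.923)
t=0.020: state=(3.491, 2.956)
t=0.030: state=(3.506, 2.990)
continuing one RK4 step at a time; state shown every 50 steps (Δt=0.5):
t=0.500: state=(3.669, 5.456)
t=0.970: state=(2.516, 8.376)
next step: t=0.980: state=(2.486, 8.414) — x has crossed 2.5
linear interpolation between t=0.970 (2.51589) and t=0.980 (2.48550) → t≈0.975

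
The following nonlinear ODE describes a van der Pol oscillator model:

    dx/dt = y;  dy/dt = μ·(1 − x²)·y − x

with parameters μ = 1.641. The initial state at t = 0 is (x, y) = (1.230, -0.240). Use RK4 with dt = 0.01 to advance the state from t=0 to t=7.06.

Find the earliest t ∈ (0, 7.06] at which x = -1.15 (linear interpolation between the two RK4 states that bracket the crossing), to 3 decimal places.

t=0.000: state=(1.230, -0.240)
step 1 (dt=0.01): k1=(-0.240, -1.028), k2=(-0.245, -1.024), k3=(-0.245, -1.024), k4=(-0.250, -1.019); state += dt/6·(k1+2k2+2k3+k4)
t=0.010: state=(1.228, -0.250)
t=0.020: state=(1.225, -0.260)
t=0.030: state=(1.222, -0.270)
continuing one RK4 step at a time; state shown every 25 steps (Δt=0.25):
t=0.250: state=(1.140, -0.477)
t=0.500: state=(0.992, -0.712)
t=0.750: state=(0.779, -1.009)
t=1.000: state=(0.474, -1.468)
t=1.250: state=(0.020, -2.220)
t=1.500: state=(-0.651, -3.096)
t=1.650: state=(-1.126, -3.112)
next step: t=1.660: state=(-1.157, -3.086) — x has crossed -1.15
linear interpolation between t=1.650 (-1.12590) and t=1.660 (-1.15689) → t≈1.658

t = 1.658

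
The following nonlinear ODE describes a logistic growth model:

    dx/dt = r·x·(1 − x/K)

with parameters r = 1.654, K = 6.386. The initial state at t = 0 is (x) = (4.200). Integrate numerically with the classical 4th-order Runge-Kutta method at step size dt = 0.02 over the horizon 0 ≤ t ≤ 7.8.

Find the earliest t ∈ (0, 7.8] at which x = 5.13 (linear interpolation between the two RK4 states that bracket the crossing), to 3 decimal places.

t=0.000: state=(4.200)
step 1 (dt=0.02): k1=(2.378), k2=(2.365), k3=(2.365), k4=(2.353); state += dt/6·(k1+2k2+2k3+k4)
t=0.020: state=(4.247)
t=0.040: state=(4.294)
t=0.060: state=(4.340)
t=0.440: state=(5.103)
next step: t=0.460: state=(5.137) — x has crossed 5.13
linear interpolation between t=0.440 (5.10315) and t=0.460 (5.13672) → t≈0.456

t = 0.456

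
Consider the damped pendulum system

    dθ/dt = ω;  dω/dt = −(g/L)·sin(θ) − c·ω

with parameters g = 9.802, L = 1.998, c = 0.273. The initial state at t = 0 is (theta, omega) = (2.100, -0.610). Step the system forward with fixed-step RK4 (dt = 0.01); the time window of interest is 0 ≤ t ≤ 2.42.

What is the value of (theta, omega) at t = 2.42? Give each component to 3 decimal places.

t=0.000: state=(2.100, -0.610)
step 1 (dt=0.01): k1=(-0.610, -4.068), k2=(-0.630, -4.070), k3=(-0.630, -4.071), k4=(-0.651, -4.073); state += dt/6·(k1+2k2+2k3+k4)
t=0.010: state=(2.094, -0.651)
t=0.020: state=(2.087, -0.691)
t=0.030: state=(2.080, -0.732)
continuing one RK4 step at a time; state shown every 10 steps (Δt=0.1):
t=0.100: state=(2.019, -1.020)
t=0.200: state=(1.896, -1.440)
t=0.300: state=(1.730, -1.870)
t=0.400: state=(1.522, -2.302)
t=0.500: state=(1.270, -2.716)
t=0.600: state=(0.980, -3.078)
t=0.700: state=(0.658, -3.348)
t=0.800: state=(0.315, -3.483)
t=0.900: state=(-0.033, -3.456)
t=1.000: state=(-0.371, -3.265)
t=1.100: state=(-0.682, -2.934)
t=1.200: state=(-0.954, -2.501)
t=1.300: state=(-1.180, -2.010)
t=1.400: state=(-1.355, -1.494)
t=1.500: state=(-1.479, -0.975)
t=1.600: state=(-1.551, -0.466)
t=1.700: state=(-1.572, 0.030)
t=1.800: state=(-1.545, 0.514)
t=1.900: state=(-1.470, 0.983)
t=2.000: state=(-1.349, 1.434)
t=2.100: state=(-1.184, 1.857)
t=2.200: state=(-0.979, 2.234)
t=2.300: state=(-0.740, 2.540)
t=2.400: state=(-0.474, 2.748)
t=2.420: state=(-0.419, 2.775)

(theta, omega) = (-0.419, 2.775)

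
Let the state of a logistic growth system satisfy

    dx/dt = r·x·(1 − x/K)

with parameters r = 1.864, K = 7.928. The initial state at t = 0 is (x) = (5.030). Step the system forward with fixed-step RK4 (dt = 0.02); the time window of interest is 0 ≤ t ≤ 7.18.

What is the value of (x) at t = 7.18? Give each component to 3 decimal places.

(x) = (7.928)

t=0.000: state=(5.030)
step 1 (dt=0.02): k1=(3.427), k2=(3.410), k3=(3.410), k4=(3.392); state += dt/6·(k1+2k2+2k3+k4)
t=0.020: state=(5.098)
t=0.040: state=(5.166)
t=0.060: state=(5.232)
continuing one RK4 step at a time; state shown every 25 steps (Δt=0.5):
t=0.500: state=(6.462)
t=1.000: state=(7.278)
t=1.500: state=(7.659)
t=2.000: state=(7.820)
t=2.500: state=(7.885)
t=3.000: state=(7.911)
t=3.500: state=(7.921)
t=4.000: state=(7.925)
t=4.500: state=(7.927)
t=5.000: state=(7.928)
t=5.500: state=(7.928)
t=6.000: state=(7.928)
t=6.500: state=(7.928)
t=7.000: state=(7.928)
t=7.180: state=(7.928)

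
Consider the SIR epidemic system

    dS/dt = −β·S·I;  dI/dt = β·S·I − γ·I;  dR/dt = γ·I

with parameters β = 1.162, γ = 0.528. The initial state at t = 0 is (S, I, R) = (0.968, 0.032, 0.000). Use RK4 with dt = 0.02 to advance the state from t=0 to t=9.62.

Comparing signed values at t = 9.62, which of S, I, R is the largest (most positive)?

t=0.000: state=(0.968, 0.032, 0.000)
step 1 (dt=0.02): k1=(-0.036, 0.019, 0.017), k2=(-0.036, 0.019, 0.017), k3=(-0.036, 0.019, 0.017), k4=(-0.036, 0.019, 0.017); state += dt/6·(k1+2k2+2k3+k4)
t=0.020: state=(0.967, 0.032, 0.000)
t=0.040: state=(0.967, 0.033, 0.001)
t=0.060: state=(0.966, 0.033, 0.001)
continuing one RK4 step at a time; state shown every 25 steps (Δt=0.5):
t=0.500: state=(0.947, 0.043, 0.010)
t=1.000: state=(0.920, 0.057, 0.023)
t=1.500: state=(0.886, 0.074, 0.040)
t=2.000: state=(0.845, 0.093, 0.062)
t=2.500: state=(0.795, 0.116, 0.090)
t=3.000: state=(0.738, 0.139, 0.123)
t=3.500: state=(0.677, 0.161, 0.163)
t=4.000: state=(0.613, 0.179, 0.208)
t=4.500: state=(0.550, 0.193, 0.257)
t=5.000: state=(0.490, 0.201, 0.309)
t=5.500: state=(0.436, 0.202, 0.362)
t=6.000: state=(0.388, 0.197, 0.415)
t=6.500: state=(0.347, 0.187, 0.466)
t=7.000: state=(0.313, 0.174, 0.513)
t=7.500: state=(0.284, 0.159, 0.557)
t=8.000: state=(0.260, 0.143, 0.597)
t=8.500: state=(0.241, 0.127, 0.633)
t=9.000: state=(0.224, 0.111, 0.664)
t=9.500: state=(0.211, 0.097, 0.692)
t=9.620: state=(0.208, 0.094, 0.698)
compare at T: S=0.208, I=0.094, R=0.698

largest component: R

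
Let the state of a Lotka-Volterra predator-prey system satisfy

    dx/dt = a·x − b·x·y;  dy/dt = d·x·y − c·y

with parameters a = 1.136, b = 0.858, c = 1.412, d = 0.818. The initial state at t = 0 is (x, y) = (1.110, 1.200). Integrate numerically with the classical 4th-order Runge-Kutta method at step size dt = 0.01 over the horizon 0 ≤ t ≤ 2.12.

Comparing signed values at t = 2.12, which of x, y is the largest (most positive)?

t=0.000: state=(1.110, 1.200)
step 1 (dt=0.01): k1=(0.118, -0.605), k2=(0.121, -0.603), k3=(0.121, -0.603), k4=(0.124, -0.601); state += dt/6·(k1+2k2+2k3+k4)
t=0.010: state=(1.111, 1.194)
t=0.020: state=(1.112, 1.188)
t=0.030: state=(1.114, 1.182)
continuing one RK4 step at a time; state shown every 10 steps (Δt=0.1):
t=0.100: state=(1.125, 1.142)
t=0.200: state=(1.145, 1.088)
t=0.300: state=(1.171, 1.038)
t=0.400: state=(1.203, 0.993)
t=0.500: state=(1.239, 0.953)
t=0.600: state=(1.281, 0.918)
t=0.700: state=(1.329, 0.886)
t=0.800: state=(1.381, 0.860)
t=0.900: state=(1.439, 0.838)
t=1.000: state=(1.501, 0.820)
t=1.100: state=(1.568, 0.808)
t=1.200: state=(1.640, 0.800)
t=1.300: state=(1.716, 0.796)
t=1.400: state=(1.795, 0.798)
t=1.500: state=(1.877, 0.806)
t=1.600: state=(1.962, 0.818)
t=1.700: state=(2.047, 0.837)
t=1.800: state=(2.132, 0.863)
t=1.900: state=(2.215, 0.895)
t=2.000: state=(2.295, 0.934)
t=2.100: state=(2.368, 0.982)
t=2.120: state=(2.382, 0.992)
compare at T: x=2.382, y=0.992

largest component: x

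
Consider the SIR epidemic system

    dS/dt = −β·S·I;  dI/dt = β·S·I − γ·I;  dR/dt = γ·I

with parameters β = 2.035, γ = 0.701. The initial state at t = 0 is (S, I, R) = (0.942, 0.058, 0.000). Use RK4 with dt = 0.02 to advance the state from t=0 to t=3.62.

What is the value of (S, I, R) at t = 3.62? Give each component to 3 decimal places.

(S, I, R) = (0.180, 0.250, 0.570)

t=0.000: state=(0.942, 0.058, 0.000)
step 1 (dt=0.02): k1=(-0.111, 0.071, 0.041), k2=(-0.112, 0.071, 0.041), k3=(-0.112, 0.071, 0.041), k4=(-0.114, 0.072, 0.042); state += dt/6·(k1+2k2+2k3+k4)
t=0.020: state=(0.940, 0.059, 0.001)
t=0.040: state=(0.937, 0.061, 0.002)
t=0.060: state=(0.935, 0.062, 0.003)
continuing one RK4 step at a time; state shown every 10 steps (Δt=0.2):
t=0.200: state=(0.917, 0.074, 0.009)
t=0.400: state=(0.887, 0.092, 0.021)
t=0.600: state=(0.850, 0.114, 0.035)
t=0.800: state=(0.808, 0.139, 0.053)
t=1.000: state=(0.759, 0.167, 0.074)
t=1.200: state=(0.705, 0.195, 0.100)
t=1.400: state=(0.648, 0.223, 0.129)
t=1.600: state=(0.588, 0.250, 0.162)
t=1.800: state=(0.529, 0.272, 0.199)
t=2.000: state=(0.471, 0.290, 0.238)
t=2.200: state=(0.418, 0.302, 0.280)
t=2.400: state=(0.369, 0.308, 0.323)
t=2.600: state=(0.325, 0.308, 0.366)
t=2.800: state=(0.287, 0.304, 0.409)
t=3.000: state=(0.254, 0.295, 0.451)
t=3.200: state=(0.226, 0.282, 0.492)
t=3.400: state=(0.202, 0.268, 0.530)
t=3.600: state=(0.182, 0.252, 0.567)
t=3.620: state=(0.180, 0.250, 0.570)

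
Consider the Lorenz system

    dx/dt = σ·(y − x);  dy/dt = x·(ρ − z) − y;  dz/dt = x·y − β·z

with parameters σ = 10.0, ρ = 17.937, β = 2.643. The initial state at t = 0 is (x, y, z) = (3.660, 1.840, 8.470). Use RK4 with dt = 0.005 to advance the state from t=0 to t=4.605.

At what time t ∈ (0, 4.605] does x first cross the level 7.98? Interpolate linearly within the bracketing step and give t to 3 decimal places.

t = 0.263

t=0.000: state=(3.660, 1.840, 8.470)
step 1 (dt=0.005): k1=(-18.200, 32.809, -15.652), k2=(-16.925, 32.438, -15.336), k3=(-16.966, 32.466, -15.335), k4=(-15.728, 32.118, -15.025); state += dt/6·(k1+2k2+2k3+k4)
t=0.005: state=(3.575, 2.002, 8.393)
t=0.010: state=(3.502, 2.161, 8.320)
t=0.015: state=(3.441, 2.318, 8.249)
continuing one RK4 step at a time; state shown every 40 steps (Δt=0.2):
t=0.200: state=(5.825, 8.851, 8.640)
t=0.260: state=(7.866, 11.536, 11.289)
next step: t=0.265: state=(8.050, 11.737, 11.600) — x has crossed 7.98
linear interpolation between t=0.260 (7.86631) and t=0.265 (8.05026) → t≈0.263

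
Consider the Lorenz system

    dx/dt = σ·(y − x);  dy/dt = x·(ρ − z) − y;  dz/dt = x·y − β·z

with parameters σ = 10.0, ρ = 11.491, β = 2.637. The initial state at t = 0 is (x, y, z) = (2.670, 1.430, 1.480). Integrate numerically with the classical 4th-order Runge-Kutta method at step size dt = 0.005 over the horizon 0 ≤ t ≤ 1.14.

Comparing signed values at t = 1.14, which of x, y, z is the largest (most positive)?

t=0.000: state=(2.670, 1.430, 1.480)
step 1 (dt=0.005): k1=(-12.400, 25.299, -0.085), k2=(-11.458, 24.926, 0.038), k3=(-11.490, 24.950, 0.039), k4=(-10.578, 24.599, 0.159); state += dt/6·(k1+2k2+2k3+k4)
t=0.005: state=(2.613, 1.555, 1.480)
t=0.010: state=(2.564, 1.676, 1.482)
t=0.015: state=(2.524, 1.795, 1.484)
continuing one RK4 step at a time; state shown every 10 steps (Δt=0.05):
t=0.050: state=(2.432, 2.575, 1.533)
t=0.100: state=(2.720, 3.675, 1.718)
t=0.150: state=(3.352, 4.905, 2.116)
t=0.200: state=(4.261, 6.333, 2.858)
t=0.250: state=(5.410, 7.910, 4.126)
t=0.300: state=(6.723, 9.417, 6.099)
t=0.350: state=(8.021, 10.413, 8.814)
t=0.400: state=(8.992, 10.356, 11.932)
t=0.450: state=(9.279, 8.999, 14.668)
t=0.500: state=(8.708, 6.763, 16.211)
t=0.550: state=(7.447, 4.498, 16.336)
t=0.600: state=(5.906, 2.822, 15.446)
t=0.650: state=(4.464, 1.848, 14.092)
t=0.700: state=(3.326, 1.399, 12.639)
t=0.750: state=(2.532, 1.264, 11.256)
t=0.800: state=(2.036, 1.297, 10.000)
t=0.850: state=(1.770, 1.423, 8.884)
t=0.900: state=(1.672, 1.612, 7.908)
t=0.950: state=(1.699, 1.862, 7.067)
t=1.000: state=(1.829, 2.182, 6.360)
t=1.050: state=(2.051, 2.588, 5.791)
t=1.100: state=(2.368, 3.099, 5.370)
t=1.140: state=(2.694, 3.596, 5.154)
compare at T: x=2.694, y=3.596, z=5.154

largest component: z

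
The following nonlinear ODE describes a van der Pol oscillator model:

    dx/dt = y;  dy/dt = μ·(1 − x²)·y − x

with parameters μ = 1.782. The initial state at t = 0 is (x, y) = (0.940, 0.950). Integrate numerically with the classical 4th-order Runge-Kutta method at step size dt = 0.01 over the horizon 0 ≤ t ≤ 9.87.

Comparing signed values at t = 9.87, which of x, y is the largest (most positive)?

largest component: x

t=0.000: state=(0.940, 0.950)
step 1 (dt=0.01): k1=(0.950, -0.743), k2=(0.946, -0.764), k3=(0.946, -0.764), k4=(0.942, -0.784); state += dt/6·(k1+2k2+2k3+k4)
t=0.010: state=(0.949, 0.942)
t=0.020: state=(0.959, 0.934)
t=0.030: state=(0.968, 0.926)
continuing one RK4 step at a time; state shown every 50 steps (Δt=0.5):
t=0.500: state=(1.259, 0.261)
t=1.000: state=(1.226, -0.340)
t=1.500: state=(0.945, -0.800)
t=2.000: state=(0.354, -1.721)
t=2.500: state=(-0.975, -3.397)
t=3.000: state=(-1.967, -0.388)
t=3.500: state=(-1.913, 0.329)
t=4.000: state=(-1.718, 0.440)
t=4.500: state=(-1.471, 0.559)
t=5.000: state=(-1.140, 0.796)
t=5.500: state=(-0.610, 1.446)
t=6.000: state=(0.528, 3.313)
t=6.500: state=(1.909, 1.066)
t=7.000: state=(1.978, -0.273)
t=7.500: state=(1.801, -0.408)
t=8.000: state=(1.574, -0.505)
t=8.500: state=(1.283, -0.680)
t=9.000: state=(0.855, -1.103)
t=9.500: state=(0.032, -2.448)
t=9.870: state=(-1.143, -3.462)
compare at T: x=-1.143, y=-3.462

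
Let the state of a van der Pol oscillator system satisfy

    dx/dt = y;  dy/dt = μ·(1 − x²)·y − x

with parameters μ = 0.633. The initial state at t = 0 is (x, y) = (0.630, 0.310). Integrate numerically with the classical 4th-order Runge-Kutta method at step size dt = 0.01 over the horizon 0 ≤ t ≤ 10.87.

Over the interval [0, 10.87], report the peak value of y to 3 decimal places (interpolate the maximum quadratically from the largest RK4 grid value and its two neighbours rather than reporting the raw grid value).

max y = 1.990

t=0.000: state=(0.630, 0.310)
step 1 (dt=0.01): k1=(0.310, -0.512), k2=(0.307, -0.515), k3=(0.307, -0.515), k4=(0.305, -0.517); state += dt/6·(k1+2k2+2k3+k4)
t=0.010: state=(0.633, 0.305)
t=0.020: state=(0.636, 0.300)
t=0.030: state=(0.639, 0.294)
continuing one RK4 step at a time; state shown every 50 steps (Δt=0.5):
t=0.500: state=(0.711, -0.004)
t=1.000: state=(0.617, -0.377)
t=1.500: state=(0.333, -0.760)
t=2.000: state=(-0.138, -1.106)
t=2.500: state=(-0.730, -1.183)
t=3.000: state=(-1.222, -0.694)
t=3.500: state=(-1.382, 0.043)
t=4.000: state=(-1.207, 0.628)
t=4.500: state=(-0.768, 1.134)
t=5.000: state=(-0.060, 1.706)
t=5.500: state=(0.893, 1.956)
t=6.000: state=(1.667, 0.957)
t=6.500: state=(1.838, -0.168)
t=7.000: state=(1.597, -0.739)
t=7.500: state=(1.122, -1.167)
t=8.000: state=(0.406, -1.730)
t=8.500: state=(-0.615, -2.273)
t=9.000: state=(-1.629, -1.474)
t=9.500: state=(-1.980, -0.038)
t=10.000: state=(-1.806, 0.638)
t=10.500: state=(-1.387, 1.030)
t=10.870: state=(-0.948, 1.360)
largest grid value and its neighbours: y(5.380)=1.98952, y(5.390)=1.98989, y(5.400)=1.98973
parabola through these three points peaks at t≈5.392 with y≈1.98990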